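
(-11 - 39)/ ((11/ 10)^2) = -41.32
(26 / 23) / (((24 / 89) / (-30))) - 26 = -6981 / 46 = -151.76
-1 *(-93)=93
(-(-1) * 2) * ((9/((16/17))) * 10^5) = 1912500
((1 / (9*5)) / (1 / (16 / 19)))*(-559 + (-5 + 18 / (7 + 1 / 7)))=-74864 / 7125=-10.51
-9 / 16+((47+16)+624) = 10983 / 16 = 686.44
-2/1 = -2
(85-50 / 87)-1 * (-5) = 7780 / 87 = 89.43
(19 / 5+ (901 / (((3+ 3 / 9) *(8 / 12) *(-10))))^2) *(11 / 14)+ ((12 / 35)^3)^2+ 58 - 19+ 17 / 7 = 314369725096877 / 235298000000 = 1336.05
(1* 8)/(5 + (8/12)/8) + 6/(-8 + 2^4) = 567/244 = 2.32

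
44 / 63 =0.70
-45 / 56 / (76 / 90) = -2025 / 2128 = -0.95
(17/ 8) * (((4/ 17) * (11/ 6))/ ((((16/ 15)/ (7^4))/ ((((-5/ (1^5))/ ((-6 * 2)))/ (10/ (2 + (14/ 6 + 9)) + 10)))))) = 660275/ 8256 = 79.98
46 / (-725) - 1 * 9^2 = -58771 / 725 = -81.06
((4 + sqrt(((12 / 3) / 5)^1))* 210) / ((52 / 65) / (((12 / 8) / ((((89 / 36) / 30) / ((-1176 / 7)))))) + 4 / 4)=28576800* sqrt(5) / 340111 + 285768000 / 340111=1028.10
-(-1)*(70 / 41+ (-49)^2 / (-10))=-97741 / 410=-238.39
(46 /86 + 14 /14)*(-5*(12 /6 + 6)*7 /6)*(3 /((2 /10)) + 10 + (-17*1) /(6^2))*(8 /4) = -1359820 /387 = -3513.75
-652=-652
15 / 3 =5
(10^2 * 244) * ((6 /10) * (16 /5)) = 46848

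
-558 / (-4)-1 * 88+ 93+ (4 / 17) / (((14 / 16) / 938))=13489 / 34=396.74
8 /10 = 4 /5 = 0.80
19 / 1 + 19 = 38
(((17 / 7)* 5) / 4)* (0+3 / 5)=51 / 28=1.82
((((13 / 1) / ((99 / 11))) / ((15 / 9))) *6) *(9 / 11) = 4.25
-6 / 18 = -1 / 3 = -0.33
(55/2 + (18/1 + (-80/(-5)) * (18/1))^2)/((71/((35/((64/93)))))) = 609749385/9088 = 67093.90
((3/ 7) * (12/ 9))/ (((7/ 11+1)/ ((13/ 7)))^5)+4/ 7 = 91555078319/ 55576446408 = 1.65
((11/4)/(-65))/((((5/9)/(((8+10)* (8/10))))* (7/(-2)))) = 3564/11375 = 0.31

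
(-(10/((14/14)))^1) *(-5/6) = 8.33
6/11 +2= 28/11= 2.55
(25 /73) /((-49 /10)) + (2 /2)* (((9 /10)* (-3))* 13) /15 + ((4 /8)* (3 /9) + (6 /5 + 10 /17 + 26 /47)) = 21049871 /214351725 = 0.10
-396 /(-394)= 198 /197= 1.01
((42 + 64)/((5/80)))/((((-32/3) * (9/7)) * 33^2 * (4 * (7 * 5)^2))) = -53/2286900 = -0.00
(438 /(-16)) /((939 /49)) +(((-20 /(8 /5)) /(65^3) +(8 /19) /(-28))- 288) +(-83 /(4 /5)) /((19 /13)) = -1318583048691 /3658356520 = -360.43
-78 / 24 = -13 / 4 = -3.25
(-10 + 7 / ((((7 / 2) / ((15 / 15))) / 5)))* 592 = 0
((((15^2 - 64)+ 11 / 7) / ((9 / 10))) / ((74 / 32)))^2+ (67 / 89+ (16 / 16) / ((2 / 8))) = 2952926645903 / 483586929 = 6106.30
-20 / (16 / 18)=-22.50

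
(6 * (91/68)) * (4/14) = 39/17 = 2.29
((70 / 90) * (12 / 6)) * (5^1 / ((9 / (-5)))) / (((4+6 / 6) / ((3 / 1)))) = -70 / 27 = -2.59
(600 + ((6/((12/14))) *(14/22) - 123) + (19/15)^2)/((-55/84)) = -33475988/45375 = -737.76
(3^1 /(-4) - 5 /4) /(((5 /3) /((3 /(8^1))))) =-9 /20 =-0.45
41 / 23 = 1.78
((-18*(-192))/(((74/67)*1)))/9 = 12864/37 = 347.68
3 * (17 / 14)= 51 / 14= 3.64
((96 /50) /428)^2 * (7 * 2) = 2016 /7155625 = 0.00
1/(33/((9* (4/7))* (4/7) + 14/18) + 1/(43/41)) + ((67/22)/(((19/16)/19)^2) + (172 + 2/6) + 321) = 2646631415/2078934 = 1273.07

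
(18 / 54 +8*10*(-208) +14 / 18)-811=-157049 / 9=-17449.89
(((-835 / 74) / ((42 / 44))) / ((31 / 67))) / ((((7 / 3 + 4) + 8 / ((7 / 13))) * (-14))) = 123079 / 1429162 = 0.09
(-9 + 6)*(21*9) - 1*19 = -586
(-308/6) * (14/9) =-2156/27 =-79.85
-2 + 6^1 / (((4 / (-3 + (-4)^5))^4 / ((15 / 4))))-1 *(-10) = 50060396858941 / 512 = 97774212615.12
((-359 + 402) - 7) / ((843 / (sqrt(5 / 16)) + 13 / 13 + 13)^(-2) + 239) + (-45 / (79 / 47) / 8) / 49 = 1888320 * sqrt(5) / 820405743241112569 + 2091735996800689211733 / 25406325056690774036792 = 0.08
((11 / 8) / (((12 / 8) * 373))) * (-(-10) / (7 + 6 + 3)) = 55 / 35808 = 0.00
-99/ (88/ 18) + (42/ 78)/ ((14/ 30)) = -993/ 52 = -19.10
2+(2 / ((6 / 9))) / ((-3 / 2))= 0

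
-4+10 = 6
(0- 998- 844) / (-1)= 1842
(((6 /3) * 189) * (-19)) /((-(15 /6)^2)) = 28728 /25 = 1149.12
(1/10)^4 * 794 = 397/5000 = 0.08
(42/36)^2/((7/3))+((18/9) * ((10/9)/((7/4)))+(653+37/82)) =6770605/10332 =655.30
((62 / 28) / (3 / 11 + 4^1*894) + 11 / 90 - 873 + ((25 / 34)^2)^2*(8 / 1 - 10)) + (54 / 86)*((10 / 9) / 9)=-873.38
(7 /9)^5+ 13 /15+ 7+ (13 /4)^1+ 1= 14645681 /1180980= 12.40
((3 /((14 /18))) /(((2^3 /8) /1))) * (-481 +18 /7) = -90423 /49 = -1845.37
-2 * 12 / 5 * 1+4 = -4 / 5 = -0.80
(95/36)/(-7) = -95/252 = -0.38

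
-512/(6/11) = -2816/3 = -938.67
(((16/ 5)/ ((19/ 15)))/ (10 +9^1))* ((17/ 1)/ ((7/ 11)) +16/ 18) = 27824/ 7581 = 3.67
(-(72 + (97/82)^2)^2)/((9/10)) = -1217893851845/203454792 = -5986.07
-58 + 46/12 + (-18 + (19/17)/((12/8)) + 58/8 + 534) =95845/204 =469.83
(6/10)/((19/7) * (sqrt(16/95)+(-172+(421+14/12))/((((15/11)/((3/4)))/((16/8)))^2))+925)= 18486213480/53813925080401 - 1209600 * sqrt(95)/53813925080401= 0.00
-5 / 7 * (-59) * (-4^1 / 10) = -118 / 7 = -16.86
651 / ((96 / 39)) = 8463 / 32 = 264.47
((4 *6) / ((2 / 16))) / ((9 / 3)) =64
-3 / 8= -0.38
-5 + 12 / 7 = -23 / 7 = -3.29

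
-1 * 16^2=-256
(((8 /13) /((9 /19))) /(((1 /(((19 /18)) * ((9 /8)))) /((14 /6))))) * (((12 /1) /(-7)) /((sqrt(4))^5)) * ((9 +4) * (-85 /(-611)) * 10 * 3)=-153425 /14664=-10.46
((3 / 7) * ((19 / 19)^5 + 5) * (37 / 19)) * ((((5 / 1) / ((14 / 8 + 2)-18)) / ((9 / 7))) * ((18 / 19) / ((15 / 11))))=-6512 / 6859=-0.95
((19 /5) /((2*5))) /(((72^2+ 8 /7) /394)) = 26201 /907400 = 0.03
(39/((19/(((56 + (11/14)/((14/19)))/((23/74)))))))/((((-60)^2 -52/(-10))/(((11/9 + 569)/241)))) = 34512603775/139535651787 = 0.25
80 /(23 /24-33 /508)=89.55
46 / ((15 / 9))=138 / 5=27.60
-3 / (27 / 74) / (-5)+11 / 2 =643 / 90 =7.14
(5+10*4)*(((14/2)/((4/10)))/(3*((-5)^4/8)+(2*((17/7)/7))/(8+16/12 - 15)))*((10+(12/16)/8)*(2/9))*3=145775/6444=22.62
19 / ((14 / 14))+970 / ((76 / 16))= 4241 / 19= 223.21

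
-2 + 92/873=-1654/873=-1.89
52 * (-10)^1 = -520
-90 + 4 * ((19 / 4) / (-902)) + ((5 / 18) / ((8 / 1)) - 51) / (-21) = -119462999 / 1363824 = -87.59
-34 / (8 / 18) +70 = -13 / 2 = -6.50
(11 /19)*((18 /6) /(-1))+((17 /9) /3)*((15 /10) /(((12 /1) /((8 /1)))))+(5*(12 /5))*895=5509052 /513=10738.89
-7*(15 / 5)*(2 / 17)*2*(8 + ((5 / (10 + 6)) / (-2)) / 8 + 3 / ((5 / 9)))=-66.12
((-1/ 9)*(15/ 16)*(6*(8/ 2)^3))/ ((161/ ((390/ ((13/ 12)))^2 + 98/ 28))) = -5184140/ 161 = -32199.63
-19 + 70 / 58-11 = -28.79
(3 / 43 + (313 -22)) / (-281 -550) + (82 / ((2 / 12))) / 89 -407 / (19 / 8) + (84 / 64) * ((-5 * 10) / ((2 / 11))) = -169874417043 / 322264016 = -527.13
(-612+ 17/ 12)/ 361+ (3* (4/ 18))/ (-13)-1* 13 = -276749/ 18772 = -14.74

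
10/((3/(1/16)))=5/24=0.21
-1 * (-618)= 618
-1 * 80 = -80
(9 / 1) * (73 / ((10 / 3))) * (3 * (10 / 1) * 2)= 11826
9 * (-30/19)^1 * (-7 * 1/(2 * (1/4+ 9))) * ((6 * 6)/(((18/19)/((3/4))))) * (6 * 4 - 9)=85050/37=2298.65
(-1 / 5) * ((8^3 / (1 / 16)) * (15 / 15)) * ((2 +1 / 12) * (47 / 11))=-481280 / 33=-14584.24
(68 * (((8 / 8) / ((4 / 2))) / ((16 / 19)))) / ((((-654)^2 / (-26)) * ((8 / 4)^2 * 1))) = -4199 / 6843456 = -0.00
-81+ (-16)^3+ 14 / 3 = -12517 / 3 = -4172.33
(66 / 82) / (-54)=-11 / 738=-0.01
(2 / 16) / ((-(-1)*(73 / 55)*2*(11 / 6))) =15 / 584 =0.03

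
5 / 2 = 2.50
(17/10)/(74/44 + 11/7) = 0.52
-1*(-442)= 442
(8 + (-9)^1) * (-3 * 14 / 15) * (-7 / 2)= -49 / 5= -9.80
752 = 752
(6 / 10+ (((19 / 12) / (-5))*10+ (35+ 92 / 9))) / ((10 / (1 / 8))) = 3839 / 7200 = 0.53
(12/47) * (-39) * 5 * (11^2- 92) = -67860/47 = -1443.83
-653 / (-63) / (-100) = -653 / 6300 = -0.10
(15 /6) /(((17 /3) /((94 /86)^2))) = 0.53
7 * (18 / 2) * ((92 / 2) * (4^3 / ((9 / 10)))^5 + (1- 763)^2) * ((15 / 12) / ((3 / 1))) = 43218408422416115 / 19683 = 2195722624722.66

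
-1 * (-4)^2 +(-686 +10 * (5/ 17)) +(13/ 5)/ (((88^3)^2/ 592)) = -1724680677285903/ 2467146711040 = -699.06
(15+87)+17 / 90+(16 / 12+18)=10937 / 90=121.52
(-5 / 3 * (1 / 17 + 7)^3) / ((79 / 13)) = -37440000 / 388127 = -96.46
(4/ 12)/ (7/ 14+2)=2/ 15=0.13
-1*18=-18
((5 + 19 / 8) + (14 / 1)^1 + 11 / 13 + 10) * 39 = 10053 / 8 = 1256.62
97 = 97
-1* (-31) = 31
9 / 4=2.25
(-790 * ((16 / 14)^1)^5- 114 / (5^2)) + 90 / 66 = -7133621353 / 4621925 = -1543.43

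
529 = 529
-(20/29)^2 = -400/841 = -0.48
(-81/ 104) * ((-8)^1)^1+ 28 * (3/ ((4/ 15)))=4176/ 13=321.23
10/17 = 0.59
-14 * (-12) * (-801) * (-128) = 17224704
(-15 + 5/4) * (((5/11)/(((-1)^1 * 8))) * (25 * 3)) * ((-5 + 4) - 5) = -351.56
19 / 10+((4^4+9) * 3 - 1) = 7959 / 10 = 795.90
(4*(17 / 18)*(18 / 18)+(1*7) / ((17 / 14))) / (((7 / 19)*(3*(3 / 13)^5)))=10299667820 / 780759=13191.87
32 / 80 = 2 / 5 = 0.40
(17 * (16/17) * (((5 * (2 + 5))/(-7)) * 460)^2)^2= 7163929600000000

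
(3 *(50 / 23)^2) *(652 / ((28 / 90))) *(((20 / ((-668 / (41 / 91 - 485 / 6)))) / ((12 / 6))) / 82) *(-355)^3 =-45008121239244140625 / 2307254131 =-19507223168.23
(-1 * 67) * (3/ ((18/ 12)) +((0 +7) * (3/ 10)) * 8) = -6298/ 5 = -1259.60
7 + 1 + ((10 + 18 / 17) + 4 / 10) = 1654 / 85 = 19.46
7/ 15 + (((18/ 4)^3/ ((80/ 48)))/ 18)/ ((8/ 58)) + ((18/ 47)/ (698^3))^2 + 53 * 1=289268102086174833482281/ 3831947149853424776640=75.49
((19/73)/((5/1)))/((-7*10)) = -19/25550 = -0.00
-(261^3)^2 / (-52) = 316113500535561 / 52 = 6079105779530.02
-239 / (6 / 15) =-1195 / 2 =-597.50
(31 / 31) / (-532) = -1 / 532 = -0.00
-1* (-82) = 82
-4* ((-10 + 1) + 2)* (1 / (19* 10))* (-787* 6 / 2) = -33054 / 95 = -347.94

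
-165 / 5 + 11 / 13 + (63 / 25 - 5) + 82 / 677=-34.51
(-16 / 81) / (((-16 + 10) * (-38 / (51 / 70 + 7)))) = -1082 / 161595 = -0.01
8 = 8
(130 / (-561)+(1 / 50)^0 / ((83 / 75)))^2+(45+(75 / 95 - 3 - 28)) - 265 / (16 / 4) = -8405104728659 / 164776585644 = -51.01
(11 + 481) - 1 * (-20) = 512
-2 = -2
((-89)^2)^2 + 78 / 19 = 1192102657 / 19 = 62742245.11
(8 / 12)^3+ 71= 1925 / 27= 71.30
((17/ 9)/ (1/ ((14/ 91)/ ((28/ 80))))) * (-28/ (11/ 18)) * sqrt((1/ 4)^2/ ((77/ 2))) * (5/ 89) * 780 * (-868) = 50592000 * sqrt(154)/ 10769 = 58299.77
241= 241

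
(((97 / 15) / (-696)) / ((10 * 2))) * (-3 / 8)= 97 / 556800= 0.00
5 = 5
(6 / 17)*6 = 36 / 17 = 2.12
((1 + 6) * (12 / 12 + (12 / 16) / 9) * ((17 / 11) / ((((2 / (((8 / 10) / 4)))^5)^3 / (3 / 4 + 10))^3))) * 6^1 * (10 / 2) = 122997329 / 281600000000000000000000000000000000000000000000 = 0.00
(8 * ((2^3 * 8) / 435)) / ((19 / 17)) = 8704 / 8265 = 1.05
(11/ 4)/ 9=11/ 36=0.31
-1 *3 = -3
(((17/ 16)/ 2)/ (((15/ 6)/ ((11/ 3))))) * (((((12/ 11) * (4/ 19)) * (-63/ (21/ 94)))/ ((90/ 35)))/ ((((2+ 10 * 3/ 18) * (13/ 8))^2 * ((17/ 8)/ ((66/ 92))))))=-758016/ 4061915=-0.19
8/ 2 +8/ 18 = 40/ 9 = 4.44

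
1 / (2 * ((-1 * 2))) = -1 / 4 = -0.25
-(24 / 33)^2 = -64 / 121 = -0.53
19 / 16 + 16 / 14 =261 / 112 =2.33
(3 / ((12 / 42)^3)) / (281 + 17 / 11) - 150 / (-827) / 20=454633 / 979168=0.46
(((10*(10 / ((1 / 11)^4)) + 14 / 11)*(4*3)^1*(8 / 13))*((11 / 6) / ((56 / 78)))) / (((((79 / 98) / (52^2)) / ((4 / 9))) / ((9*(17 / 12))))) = 41457913299712 / 79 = 524783712654.58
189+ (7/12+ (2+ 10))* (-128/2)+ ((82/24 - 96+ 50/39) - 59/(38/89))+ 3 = -832705/988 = -842.82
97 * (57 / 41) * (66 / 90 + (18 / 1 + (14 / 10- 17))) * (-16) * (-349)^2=-168808390736 / 205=-823455564.57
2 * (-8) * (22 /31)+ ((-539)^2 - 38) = 9004621 /31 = 290471.65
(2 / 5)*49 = 98 / 5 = 19.60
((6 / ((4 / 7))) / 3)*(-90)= -315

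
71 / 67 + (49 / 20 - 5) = -1997 / 1340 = -1.49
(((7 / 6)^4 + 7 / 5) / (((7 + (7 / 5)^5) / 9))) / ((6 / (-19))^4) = 237.81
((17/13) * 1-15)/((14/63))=-801/13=-61.62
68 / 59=1.15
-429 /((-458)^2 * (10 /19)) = -8151 /2097640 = -0.00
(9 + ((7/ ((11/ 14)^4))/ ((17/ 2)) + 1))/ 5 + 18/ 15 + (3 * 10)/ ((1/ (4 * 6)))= 900549376/ 1244485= 723.63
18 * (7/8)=63/4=15.75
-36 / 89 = -0.40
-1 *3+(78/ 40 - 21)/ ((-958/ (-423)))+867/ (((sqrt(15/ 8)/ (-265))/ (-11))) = -218643/ 19160+336974 *sqrt(30) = 1845671.20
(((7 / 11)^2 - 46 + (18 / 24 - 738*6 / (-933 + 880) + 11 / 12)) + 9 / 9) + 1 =800704 / 19239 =41.62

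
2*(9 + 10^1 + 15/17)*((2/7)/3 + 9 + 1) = 143312/357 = 401.43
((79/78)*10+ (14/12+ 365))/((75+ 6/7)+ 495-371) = 205457/109122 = 1.88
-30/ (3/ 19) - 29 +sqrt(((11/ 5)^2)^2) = -5354/ 25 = -214.16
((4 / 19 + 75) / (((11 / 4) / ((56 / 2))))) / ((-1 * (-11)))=160048 / 2299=69.62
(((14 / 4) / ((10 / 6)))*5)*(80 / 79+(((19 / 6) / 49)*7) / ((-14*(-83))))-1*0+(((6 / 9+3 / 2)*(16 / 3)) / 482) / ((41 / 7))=347474413597 / 32654017368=10.64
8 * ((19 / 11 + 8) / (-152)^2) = 107 / 31768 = 0.00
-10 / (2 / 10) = -50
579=579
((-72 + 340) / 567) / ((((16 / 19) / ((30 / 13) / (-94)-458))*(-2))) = 50893267 / 395928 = 128.54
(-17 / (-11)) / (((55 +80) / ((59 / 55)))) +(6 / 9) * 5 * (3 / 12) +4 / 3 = 355931 / 163350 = 2.18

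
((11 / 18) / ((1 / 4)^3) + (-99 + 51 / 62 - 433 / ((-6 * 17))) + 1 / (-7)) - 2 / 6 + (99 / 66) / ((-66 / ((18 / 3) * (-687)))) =28036823 / 730422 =38.38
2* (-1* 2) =-4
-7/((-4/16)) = 28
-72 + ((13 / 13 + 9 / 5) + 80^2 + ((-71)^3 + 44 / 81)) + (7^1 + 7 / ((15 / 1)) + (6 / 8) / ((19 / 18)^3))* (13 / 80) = -39065908492901 / 111115800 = -351578.34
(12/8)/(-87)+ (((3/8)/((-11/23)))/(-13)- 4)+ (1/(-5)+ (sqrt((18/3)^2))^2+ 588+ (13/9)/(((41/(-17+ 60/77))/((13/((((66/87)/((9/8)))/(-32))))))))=509221265173/523683160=972.38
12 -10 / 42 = 247 / 21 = 11.76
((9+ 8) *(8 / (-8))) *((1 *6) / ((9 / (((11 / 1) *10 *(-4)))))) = 14960 / 3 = 4986.67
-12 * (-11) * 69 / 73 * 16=145728 / 73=1996.27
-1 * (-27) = 27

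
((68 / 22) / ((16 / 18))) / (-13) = -153 / 572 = -0.27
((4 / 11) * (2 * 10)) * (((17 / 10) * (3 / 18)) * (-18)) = -408 / 11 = -37.09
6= 6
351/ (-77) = -4.56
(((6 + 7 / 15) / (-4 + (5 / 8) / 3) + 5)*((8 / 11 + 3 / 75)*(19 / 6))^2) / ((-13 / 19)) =-457748938961 / 16103587500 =-28.43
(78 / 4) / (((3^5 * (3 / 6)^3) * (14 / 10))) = 260 / 567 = 0.46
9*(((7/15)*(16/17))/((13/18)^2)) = 108864/14365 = 7.58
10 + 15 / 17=10.88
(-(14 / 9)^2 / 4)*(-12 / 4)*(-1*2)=-3.63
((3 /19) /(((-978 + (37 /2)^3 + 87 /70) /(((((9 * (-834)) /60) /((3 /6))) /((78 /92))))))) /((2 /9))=-14501592 /370342661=-0.04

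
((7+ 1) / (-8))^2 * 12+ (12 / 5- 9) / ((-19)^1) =1173 / 95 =12.35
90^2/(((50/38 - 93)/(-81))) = 7156.08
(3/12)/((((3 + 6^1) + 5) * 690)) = 0.00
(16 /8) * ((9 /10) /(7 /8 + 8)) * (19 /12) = 114 /355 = 0.32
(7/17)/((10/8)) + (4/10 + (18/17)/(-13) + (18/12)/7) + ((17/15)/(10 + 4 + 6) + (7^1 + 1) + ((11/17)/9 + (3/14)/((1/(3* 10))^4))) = 241676017907/1392300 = 173580.42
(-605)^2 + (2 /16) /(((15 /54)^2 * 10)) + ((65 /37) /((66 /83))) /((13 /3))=74486224217 /203500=366025.67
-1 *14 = -14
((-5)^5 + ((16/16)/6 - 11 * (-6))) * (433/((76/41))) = -714519.32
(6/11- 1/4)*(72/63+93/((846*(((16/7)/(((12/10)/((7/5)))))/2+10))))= 335205/984368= 0.34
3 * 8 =24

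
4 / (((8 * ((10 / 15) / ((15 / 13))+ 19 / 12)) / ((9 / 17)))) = 0.12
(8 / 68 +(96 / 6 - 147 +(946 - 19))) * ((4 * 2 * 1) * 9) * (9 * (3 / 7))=26310096 / 119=221093.24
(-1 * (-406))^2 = 164836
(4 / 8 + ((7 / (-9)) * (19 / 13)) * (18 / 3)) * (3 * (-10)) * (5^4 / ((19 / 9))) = 13865625 / 247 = 56136.13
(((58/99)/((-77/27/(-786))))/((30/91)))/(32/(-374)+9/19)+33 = 98214891/75845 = 1294.94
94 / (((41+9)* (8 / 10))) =47 / 20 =2.35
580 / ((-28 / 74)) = -10730 / 7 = -1532.86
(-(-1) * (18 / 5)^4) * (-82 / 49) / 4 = -2152008 / 30625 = -70.27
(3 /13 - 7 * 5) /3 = -452 /39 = -11.59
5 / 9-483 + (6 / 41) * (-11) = -178616 / 369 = -484.05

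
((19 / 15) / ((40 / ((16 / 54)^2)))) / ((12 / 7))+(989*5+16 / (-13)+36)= 10618489883 / 2132325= 4979.77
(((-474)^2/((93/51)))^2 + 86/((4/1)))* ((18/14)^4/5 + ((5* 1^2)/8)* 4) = 2134212821806588297/46147220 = 46247917465.16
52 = 52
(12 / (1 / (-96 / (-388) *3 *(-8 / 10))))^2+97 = 34760761 / 235225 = 147.78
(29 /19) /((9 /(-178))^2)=918836 /1539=597.03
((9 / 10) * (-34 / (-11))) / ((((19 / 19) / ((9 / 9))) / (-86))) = -13158 / 55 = -239.24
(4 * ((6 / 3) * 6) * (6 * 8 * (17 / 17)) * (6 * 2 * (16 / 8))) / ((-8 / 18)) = -124416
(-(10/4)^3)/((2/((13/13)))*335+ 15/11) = -275/11816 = -0.02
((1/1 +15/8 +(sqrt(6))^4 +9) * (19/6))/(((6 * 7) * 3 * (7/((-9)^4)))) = 1768311/1568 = 1127.75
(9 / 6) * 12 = 18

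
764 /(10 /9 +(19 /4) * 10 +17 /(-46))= 79074 /4993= 15.84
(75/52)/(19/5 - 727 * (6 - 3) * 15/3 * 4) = -375/11340212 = -0.00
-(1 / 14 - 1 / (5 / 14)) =191 / 70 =2.73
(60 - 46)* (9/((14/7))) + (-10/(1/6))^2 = 3663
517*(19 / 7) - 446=6701 / 7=957.29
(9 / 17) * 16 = 144 / 17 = 8.47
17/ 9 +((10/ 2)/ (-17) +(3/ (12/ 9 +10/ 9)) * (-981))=-4047143/ 3366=-1202.36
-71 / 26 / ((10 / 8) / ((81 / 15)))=-3834 / 325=-11.80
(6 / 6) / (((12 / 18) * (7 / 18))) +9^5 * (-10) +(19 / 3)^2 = -37198100 / 63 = -590446.03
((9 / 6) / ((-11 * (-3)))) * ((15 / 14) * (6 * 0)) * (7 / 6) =0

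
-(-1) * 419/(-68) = -419/68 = -6.16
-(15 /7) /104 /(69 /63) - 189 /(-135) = 16519 /11960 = 1.38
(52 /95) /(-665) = -52 /63175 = -0.00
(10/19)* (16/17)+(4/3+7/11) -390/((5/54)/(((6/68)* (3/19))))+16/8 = -577889/10659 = -54.22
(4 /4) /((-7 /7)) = -1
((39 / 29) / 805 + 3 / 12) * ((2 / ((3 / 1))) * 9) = 70503 / 46690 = 1.51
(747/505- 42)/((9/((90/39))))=-13642/1313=-10.39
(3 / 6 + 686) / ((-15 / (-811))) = 1113503 / 30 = 37116.77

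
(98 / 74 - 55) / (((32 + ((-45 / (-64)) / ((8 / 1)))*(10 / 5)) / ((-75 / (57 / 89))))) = 1131225600 / 5790611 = 195.36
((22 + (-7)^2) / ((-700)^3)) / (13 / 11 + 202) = -781 / 766605000000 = -0.00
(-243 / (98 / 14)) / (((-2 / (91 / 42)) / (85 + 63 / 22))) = 2035449 / 616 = 3304.30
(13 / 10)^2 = 169 / 100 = 1.69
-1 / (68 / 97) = -97 / 68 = -1.43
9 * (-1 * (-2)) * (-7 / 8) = -63 / 4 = -15.75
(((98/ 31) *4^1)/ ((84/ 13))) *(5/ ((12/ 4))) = 910/ 279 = 3.26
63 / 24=21 / 8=2.62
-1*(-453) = 453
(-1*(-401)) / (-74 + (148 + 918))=0.40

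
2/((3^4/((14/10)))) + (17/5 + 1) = 1796/405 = 4.43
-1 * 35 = -35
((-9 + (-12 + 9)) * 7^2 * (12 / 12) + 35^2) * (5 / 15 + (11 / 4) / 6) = 12103 / 24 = 504.29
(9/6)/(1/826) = 1239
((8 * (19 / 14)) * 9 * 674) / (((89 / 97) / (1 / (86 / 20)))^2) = 433769954400 / 102521503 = 4231.01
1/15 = 0.07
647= 647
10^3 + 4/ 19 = 19004/ 19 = 1000.21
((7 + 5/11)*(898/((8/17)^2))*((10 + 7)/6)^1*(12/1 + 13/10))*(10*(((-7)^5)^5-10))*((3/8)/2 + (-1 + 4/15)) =2113250103106612661404579925537447/253440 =8338265874000207786476404000.00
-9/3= -3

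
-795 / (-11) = 795 / 11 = 72.27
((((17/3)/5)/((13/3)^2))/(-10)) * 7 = -357/8450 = -0.04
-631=-631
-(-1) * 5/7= 5/7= 0.71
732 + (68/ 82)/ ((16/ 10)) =120133/ 164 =732.52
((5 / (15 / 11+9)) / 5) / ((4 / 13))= 143 / 456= 0.31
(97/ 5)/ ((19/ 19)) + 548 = 2837/ 5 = 567.40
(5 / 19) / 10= 1 / 38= 0.03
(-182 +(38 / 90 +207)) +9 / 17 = 19853 / 765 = 25.95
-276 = -276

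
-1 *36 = -36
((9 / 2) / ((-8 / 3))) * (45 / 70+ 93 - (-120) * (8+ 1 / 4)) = -409617 / 224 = -1828.65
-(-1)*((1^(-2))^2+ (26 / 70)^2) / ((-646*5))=-41 / 116375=-0.00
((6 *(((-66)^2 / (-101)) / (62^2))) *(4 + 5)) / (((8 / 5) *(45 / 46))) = -75141 / 194122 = -0.39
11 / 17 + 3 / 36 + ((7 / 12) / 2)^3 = 177479 / 235008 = 0.76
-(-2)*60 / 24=5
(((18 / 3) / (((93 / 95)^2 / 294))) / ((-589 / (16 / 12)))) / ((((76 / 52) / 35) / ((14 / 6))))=-62426000 / 268119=-232.83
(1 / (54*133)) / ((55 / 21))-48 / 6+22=263341 / 18810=14.00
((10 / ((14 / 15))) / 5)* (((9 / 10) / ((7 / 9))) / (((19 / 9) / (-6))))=-6561 / 931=-7.05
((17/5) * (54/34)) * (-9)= -243/5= -48.60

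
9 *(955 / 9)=955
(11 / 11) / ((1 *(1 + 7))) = 1 / 8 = 0.12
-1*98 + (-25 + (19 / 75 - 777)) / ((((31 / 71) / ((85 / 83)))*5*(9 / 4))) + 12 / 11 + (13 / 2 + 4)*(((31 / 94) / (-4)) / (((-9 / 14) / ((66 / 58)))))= -54689710197167 / 208315740600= -262.53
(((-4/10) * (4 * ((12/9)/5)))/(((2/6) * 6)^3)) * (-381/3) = 508/75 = 6.77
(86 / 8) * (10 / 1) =215 / 2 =107.50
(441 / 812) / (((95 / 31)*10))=1953 / 110200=0.02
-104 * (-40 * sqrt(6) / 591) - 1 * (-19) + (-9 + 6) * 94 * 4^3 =-18029 + 4160 * sqrt(6) / 591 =-18011.76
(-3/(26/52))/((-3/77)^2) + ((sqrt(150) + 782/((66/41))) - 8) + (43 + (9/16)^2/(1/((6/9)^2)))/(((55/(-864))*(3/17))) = -2414009/330 + 5*sqrt(6) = -7302.93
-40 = -40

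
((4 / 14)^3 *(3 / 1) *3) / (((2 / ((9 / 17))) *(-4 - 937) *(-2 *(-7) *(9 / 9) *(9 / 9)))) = -162 / 38408797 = -0.00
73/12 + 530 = 6433/12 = 536.08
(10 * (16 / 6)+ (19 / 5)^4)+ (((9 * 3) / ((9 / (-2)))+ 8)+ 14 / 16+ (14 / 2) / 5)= 239.46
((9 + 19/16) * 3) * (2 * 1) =489/8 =61.12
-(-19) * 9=171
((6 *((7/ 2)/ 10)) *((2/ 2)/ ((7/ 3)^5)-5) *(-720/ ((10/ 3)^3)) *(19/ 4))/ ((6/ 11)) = 531943038/ 300125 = 1772.40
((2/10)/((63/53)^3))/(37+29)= 148877/82515510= 0.00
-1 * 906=-906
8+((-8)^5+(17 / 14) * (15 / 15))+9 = -32749.79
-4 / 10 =-2 / 5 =-0.40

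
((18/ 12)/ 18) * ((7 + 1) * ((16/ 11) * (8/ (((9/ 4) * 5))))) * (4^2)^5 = 1073741824/ 1485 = 723058.47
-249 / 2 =-124.50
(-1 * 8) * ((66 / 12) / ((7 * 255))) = -44 / 1785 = -0.02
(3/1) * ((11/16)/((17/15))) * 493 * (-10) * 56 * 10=-5024250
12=12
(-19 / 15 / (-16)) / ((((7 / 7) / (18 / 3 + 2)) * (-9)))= -19 / 270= -0.07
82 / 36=41 / 18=2.28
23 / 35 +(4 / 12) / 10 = 29 / 42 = 0.69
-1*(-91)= 91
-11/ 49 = -0.22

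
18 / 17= 1.06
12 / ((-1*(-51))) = 4 / 17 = 0.24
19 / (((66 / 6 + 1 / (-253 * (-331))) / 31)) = 53.55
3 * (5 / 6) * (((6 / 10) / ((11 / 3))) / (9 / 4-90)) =-2 / 429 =-0.00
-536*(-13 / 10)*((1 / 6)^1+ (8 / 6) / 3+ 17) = 552214 / 45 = 12271.42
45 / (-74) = -45 / 74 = -0.61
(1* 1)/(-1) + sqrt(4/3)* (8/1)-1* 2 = -3 + 16* sqrt(3)/3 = 6.24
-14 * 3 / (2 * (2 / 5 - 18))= 105 / 88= 1.19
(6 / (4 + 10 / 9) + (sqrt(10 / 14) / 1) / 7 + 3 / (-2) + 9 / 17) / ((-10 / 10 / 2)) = -159 / 391 - 2* sqrt(35) / 49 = -0.65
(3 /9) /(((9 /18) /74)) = 148 /3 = 49.33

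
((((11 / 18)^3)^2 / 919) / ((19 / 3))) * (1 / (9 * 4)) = 1771561 / 7126649319168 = 0.00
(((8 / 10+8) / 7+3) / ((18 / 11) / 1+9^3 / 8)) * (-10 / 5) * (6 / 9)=-52448 / 857115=-0.06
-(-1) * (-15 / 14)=-15 / 14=-1.07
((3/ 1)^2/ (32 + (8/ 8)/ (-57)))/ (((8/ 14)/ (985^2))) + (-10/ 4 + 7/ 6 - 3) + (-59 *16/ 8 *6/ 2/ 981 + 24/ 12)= 1139287073573/ 2384484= 477791.87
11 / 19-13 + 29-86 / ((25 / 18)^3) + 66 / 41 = -169318383 / 12171875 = -13.91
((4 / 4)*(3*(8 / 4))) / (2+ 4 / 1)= 1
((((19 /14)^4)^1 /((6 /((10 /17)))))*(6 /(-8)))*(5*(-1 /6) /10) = 651605 /31347456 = 0.02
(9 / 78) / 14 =3 / 364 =0.01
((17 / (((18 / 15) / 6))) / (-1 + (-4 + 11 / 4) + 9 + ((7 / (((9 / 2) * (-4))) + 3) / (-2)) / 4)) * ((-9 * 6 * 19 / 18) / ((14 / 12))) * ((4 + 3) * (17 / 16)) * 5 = -889542 / 37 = -24041.68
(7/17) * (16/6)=56/51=1.10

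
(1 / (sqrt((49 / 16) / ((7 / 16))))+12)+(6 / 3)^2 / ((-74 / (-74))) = sqrt(7) / 7+16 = 16.38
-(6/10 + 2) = -13/5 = -2.60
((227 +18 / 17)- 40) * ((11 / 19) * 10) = 351670 / 323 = 1088.76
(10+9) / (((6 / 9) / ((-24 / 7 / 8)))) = -171 / 14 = -12.21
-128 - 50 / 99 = -12722 / 99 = -128.51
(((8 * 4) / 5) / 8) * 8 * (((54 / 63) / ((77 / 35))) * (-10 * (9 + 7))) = -30720 / 77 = -398.96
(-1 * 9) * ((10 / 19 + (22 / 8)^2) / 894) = -7377 / 90592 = -0.08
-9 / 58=-0.16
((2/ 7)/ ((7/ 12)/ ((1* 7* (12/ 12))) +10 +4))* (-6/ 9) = -16/ 1183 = -0.01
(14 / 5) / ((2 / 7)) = 49 / 5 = 9.80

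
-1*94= -94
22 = 22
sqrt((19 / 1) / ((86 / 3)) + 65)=8.10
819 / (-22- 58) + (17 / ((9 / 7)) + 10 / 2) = 5749 / 720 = 7.98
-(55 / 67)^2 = -0.67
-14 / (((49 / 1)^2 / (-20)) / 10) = 1.17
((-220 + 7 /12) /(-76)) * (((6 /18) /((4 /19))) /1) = 2633 /576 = 4.57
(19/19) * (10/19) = 10/19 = 0.53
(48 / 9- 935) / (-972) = 2789 / 2916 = 0.96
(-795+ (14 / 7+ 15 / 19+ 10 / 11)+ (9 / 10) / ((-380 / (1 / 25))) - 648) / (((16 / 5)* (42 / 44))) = -214867157 / 456000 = -471.20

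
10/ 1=10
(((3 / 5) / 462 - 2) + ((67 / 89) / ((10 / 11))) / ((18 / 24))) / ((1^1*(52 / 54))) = -1655253 / 1781780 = -0.93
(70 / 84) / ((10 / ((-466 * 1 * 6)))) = -233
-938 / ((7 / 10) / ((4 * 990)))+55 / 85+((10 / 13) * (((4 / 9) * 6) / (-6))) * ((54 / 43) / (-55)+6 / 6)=-4992244906345 / 940797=-5306399.69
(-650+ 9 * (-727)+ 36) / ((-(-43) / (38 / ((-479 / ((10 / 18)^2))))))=6799150 / 1668357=4.08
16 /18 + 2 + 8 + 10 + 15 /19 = 3707 /171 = 21.68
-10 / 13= -0.77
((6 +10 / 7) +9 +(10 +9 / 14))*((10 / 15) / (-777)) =-379 / 16317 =-0.02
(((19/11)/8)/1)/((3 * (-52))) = -19/13728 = -0.00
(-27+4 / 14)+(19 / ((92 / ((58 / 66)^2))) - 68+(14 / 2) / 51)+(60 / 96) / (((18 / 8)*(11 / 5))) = -374725231 / 3974124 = -94.29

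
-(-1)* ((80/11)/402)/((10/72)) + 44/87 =40780/64119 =0.64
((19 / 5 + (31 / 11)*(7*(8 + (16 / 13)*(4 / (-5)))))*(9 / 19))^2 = 2319289281 / 511225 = 4536.73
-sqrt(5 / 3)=-sqrt(15) / 3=-1.29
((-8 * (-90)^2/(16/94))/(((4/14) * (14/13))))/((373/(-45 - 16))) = 75473775/373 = 202342.56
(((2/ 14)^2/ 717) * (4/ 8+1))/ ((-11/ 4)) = -2/ 128821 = -0.00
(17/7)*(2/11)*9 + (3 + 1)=614/77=7.97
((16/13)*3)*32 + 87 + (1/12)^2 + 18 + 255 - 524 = -85811/1872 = -45.84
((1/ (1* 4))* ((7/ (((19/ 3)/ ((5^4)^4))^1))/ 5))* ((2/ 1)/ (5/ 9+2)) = 5767822265625/ 874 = 6599338976.69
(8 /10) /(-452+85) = -4 /1835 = -0.00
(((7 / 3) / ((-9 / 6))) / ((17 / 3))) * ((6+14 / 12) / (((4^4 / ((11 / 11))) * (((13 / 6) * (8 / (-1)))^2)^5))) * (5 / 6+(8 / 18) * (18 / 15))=-26989767 / 6291038210902961684480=-0.00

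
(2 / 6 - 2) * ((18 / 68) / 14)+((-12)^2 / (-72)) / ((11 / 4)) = -3973 / 5236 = -0.76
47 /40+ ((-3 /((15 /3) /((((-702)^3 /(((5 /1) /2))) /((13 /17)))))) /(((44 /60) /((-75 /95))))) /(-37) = 977171558971 /309320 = 3159095.95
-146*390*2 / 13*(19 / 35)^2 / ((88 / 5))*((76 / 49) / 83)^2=-456644784 / 8915323571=-0.05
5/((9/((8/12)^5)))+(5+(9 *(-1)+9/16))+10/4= -30245/34992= -0.86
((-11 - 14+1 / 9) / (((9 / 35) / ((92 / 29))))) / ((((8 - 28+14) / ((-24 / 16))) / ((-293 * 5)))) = 264168800 / 2349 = 112460.11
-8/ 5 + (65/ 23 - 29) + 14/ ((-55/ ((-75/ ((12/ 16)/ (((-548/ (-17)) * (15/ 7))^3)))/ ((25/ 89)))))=9095422515194242/ 304532305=29866856.05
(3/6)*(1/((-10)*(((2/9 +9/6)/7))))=-63/310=-0.20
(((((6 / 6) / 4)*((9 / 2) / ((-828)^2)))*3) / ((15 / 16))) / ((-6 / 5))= -1 / 228528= -0.00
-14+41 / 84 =-1135 / 84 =-13.51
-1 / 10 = -0.10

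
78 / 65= 6 / 5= 1.20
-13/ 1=-13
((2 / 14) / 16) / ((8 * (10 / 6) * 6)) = 1 / 8960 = 0.00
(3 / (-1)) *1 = -3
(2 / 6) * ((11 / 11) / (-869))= -1 / 2607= -0.00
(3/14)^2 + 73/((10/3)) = 21507/980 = 21.95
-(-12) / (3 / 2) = 8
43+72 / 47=2093 / 47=44.53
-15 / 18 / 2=-5 / 12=-0.42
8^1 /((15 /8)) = 64 /15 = 4.27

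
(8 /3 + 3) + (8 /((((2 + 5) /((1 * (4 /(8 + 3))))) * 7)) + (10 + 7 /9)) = 80060 /4851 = 16.50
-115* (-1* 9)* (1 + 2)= 3105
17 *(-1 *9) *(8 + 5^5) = -479349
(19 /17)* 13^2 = 3211 /17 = 188.88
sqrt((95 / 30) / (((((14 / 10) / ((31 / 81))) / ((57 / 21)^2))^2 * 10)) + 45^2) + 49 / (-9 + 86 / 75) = -3675 / 589 + sqrt(56306844955185) / 166698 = 38.77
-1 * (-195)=195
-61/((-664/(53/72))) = 3233/47808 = 0.07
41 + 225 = 266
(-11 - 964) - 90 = -1065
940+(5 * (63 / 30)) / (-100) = 187979 / 200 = 939.90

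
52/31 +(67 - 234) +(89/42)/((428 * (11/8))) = -126671866/766227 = -165.32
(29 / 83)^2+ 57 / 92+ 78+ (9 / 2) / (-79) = 3939683165 / 50069252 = 78.68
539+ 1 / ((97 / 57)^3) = 492115940 / 912673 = 539.20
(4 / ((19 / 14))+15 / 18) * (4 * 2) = 1724 / 57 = 30.25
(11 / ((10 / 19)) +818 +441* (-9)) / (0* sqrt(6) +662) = -31301 / 6620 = -4.73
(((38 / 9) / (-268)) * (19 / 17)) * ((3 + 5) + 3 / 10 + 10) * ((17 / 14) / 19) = -1159 / 56280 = -0.02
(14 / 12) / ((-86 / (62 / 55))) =-217 / 14190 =-0.02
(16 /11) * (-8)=-128 /11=-11.64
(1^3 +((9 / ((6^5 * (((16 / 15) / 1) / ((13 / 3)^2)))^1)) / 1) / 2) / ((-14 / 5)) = -0.36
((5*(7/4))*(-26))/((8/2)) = -455/8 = -56.88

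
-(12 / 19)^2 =-0.40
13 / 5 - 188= -185.40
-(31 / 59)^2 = -961 / 3481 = -0.28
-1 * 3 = -3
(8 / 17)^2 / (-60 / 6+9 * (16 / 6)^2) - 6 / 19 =-0.31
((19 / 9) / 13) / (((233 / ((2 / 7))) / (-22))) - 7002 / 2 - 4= -668849471 / 190827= -3505.00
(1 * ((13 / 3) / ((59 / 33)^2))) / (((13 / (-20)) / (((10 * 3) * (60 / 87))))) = -4356000 / 100949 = -43.15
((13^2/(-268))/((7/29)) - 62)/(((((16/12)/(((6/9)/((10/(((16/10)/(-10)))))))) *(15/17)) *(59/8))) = 4121242/51883125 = 0.08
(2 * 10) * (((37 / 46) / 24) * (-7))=-1295 / 276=-4.69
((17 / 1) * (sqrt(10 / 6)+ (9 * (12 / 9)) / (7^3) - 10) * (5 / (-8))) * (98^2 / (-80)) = -203371 / 16+ 40817 * sqrt(15) / 96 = -11063.98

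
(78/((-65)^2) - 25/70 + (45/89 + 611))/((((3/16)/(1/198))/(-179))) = -177204308516/60135075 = -2946.77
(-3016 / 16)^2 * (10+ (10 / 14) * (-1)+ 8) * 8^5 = 140882812928 / 7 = 20126116132.57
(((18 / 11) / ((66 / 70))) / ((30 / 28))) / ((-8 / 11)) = -49 / 22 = -2.23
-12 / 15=-4 / 5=-0.80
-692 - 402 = -1094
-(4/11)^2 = -16/121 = -0.13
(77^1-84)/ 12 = -7/ 12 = -0.58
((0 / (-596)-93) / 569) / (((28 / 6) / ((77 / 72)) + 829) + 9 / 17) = -17391 / 88728722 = -0.00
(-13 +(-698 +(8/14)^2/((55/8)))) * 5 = -1916017/539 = -3554.76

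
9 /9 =1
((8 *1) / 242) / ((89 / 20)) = 80 / 10769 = 0.01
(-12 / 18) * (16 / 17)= -32 / 51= -0.63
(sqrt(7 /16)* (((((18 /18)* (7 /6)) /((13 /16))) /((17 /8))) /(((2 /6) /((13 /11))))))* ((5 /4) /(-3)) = -140* sqrt(7) /561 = -0.66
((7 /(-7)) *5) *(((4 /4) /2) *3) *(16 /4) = -30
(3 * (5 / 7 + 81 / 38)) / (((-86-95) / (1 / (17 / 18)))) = -20439 / 409241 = -0.05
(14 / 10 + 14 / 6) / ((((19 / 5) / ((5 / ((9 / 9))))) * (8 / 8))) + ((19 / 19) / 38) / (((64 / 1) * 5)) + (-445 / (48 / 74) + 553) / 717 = 123635191 / 26156160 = 4.73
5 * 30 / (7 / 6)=900 / 7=128.57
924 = 924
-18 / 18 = -1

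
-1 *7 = -7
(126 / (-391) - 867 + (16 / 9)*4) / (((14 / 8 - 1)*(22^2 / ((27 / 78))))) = -3027083 / 3690258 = -0.82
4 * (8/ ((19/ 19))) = 32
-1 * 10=-10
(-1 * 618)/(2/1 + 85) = -206/29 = -7.10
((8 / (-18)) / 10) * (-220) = 88 / 9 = 9.78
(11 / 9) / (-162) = -11 / 1458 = -0.01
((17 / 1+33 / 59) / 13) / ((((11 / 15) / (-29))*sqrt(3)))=-150220*sqrt(3) / 8437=-30.84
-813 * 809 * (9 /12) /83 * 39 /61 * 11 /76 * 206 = -87187623237 /769576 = -113293.06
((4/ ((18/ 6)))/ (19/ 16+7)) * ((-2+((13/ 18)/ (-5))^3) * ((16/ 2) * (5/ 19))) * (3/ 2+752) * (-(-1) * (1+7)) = -563332321024/ 136086075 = -4139.53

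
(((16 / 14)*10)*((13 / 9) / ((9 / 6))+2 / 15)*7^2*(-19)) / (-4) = 78736 / 27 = 2916.15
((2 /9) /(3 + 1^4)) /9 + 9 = 1459 /162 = 9.01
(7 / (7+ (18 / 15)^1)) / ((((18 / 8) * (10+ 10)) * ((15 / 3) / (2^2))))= 0.02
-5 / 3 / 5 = -1 / 3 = -0.33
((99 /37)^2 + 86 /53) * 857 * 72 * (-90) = -3538528798320 /72557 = -48768951.28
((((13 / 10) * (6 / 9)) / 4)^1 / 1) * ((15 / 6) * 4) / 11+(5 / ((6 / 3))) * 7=584 / 33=17.70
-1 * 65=-65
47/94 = 1/2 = 0.50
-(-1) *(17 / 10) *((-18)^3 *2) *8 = -793152 / 5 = -158630.40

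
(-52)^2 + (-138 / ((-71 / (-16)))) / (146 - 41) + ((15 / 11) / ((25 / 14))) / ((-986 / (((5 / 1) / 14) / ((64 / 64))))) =72871056129 / 26952310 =2703.70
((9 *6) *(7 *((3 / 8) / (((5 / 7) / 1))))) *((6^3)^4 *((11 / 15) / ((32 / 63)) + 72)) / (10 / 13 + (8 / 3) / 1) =15466625556769296 / 1675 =9233806302548.83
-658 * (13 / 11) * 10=-85540 / 11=-7776.36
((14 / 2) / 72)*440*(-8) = -3080 / 9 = -342.22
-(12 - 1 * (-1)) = -13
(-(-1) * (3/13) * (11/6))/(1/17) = 187/26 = 7.19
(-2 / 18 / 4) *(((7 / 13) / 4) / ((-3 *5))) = 7 / 28080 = 0.00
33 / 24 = 1.38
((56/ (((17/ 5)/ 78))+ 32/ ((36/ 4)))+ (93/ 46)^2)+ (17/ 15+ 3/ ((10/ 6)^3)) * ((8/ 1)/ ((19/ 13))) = 1001186122727/ 768901500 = 1302.10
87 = 87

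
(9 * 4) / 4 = 9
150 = 150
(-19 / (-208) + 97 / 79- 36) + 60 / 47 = -25798205 / 772304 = -33.40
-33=-33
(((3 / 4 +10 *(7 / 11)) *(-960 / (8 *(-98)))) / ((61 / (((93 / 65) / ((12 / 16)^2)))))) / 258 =0.00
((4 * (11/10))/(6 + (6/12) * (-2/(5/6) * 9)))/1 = -11/12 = -0.92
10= 10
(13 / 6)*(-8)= -52 / 3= -17.33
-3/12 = -1/4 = -0.25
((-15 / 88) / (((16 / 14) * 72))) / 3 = -35 / 50688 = -0.00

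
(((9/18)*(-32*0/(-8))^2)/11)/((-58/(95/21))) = 0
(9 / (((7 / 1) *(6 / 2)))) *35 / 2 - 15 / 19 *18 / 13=3165 / 494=6.41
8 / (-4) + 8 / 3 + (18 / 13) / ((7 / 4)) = 398 / 273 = 1.46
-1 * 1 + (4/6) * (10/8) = -1/6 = -0.17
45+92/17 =857/17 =50.41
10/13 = 0.77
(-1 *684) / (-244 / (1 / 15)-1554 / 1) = 114 / 869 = 0.13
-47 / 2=-23.50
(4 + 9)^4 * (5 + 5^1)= 285610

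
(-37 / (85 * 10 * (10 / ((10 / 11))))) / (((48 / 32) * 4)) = -37 / 56100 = -0.00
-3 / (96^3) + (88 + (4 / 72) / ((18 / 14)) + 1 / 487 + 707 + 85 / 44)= 11331892110251 / 14218592256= 796.98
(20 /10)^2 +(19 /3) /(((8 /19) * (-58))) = 5207 /1392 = 3.74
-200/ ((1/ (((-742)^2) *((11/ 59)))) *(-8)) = 151405100/ 59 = 2566188.14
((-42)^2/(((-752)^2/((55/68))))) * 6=72765/4806784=0.02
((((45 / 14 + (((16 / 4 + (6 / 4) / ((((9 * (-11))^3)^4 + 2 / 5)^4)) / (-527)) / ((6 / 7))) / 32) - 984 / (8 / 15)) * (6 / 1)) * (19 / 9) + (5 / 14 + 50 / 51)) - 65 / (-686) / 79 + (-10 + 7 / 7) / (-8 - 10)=-4404541884225407553095430523469555600759346939023864453969206648590865510866201364603613134107294088893266393 / 188813684849512290759905530219744390964244968507719015254360320394469300385143135503275692394548740105792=-23327.45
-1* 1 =-1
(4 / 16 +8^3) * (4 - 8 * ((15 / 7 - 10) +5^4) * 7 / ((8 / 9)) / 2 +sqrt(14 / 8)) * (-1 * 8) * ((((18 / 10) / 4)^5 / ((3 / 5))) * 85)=3331417565601 / 16000 - 685617939 * sqrt(7) / 128000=208199426.17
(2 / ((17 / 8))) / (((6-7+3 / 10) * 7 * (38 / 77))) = -880 / 2261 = -0.39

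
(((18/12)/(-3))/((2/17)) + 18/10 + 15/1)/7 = 251/140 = 1.79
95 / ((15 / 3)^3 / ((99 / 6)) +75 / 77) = 11.11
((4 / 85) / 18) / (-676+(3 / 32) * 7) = -0.00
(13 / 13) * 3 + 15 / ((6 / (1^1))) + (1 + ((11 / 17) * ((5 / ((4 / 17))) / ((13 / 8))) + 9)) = 623 / 26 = 23.96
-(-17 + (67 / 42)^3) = 958733 / 74088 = 12.94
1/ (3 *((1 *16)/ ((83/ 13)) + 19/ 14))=1162/ 13467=0.09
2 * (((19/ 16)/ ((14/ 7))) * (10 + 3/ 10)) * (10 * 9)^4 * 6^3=173338339500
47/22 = 2.14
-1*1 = -1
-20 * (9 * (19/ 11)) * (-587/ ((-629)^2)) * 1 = 2007540/ 4352051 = 0.46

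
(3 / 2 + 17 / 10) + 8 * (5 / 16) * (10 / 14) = 349 / 70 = 4.99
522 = 522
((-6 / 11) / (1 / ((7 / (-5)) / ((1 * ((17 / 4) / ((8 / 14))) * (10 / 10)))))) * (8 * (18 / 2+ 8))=768 / 55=13.96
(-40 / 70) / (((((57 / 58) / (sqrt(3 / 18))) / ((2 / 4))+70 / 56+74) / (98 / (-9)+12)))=-5786080 / 682951833+352640 * sqrt(6) / 1593554277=-0.01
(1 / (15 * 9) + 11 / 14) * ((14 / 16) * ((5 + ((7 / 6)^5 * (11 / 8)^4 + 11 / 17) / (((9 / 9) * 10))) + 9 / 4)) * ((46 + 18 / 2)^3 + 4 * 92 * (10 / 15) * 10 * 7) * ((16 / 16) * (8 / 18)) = 1445777172222004201 / 3157785575424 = 457845.26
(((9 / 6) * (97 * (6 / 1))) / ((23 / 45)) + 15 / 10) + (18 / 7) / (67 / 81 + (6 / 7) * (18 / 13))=1168267839 / 682870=1710.82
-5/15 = -1/3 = -0.33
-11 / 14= -0.79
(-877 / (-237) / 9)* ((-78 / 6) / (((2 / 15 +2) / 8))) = -57005 / 2844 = -20.04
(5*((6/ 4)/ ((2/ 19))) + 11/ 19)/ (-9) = -5459/ 684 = -7.98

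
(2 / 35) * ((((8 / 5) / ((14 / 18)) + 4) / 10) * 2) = 424 / 6125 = 0.07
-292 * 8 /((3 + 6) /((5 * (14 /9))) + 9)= -163520 /711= -229.99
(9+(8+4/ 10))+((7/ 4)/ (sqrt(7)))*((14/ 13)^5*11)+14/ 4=1479016*sqrt(7)/ 371293+209/ 10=31.44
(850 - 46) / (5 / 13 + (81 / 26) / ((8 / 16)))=121.53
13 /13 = 1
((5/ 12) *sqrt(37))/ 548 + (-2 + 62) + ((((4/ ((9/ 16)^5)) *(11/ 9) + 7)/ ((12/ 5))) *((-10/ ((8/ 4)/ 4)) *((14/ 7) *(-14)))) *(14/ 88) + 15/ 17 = 5 *sqrt(37)/ 6576 + 1056432367930/ 298138401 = 3543.43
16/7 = 2.29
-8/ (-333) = 8/ 333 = 0.02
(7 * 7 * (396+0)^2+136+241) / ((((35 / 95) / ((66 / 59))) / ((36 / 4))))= 86725698246 / 413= 209989584.13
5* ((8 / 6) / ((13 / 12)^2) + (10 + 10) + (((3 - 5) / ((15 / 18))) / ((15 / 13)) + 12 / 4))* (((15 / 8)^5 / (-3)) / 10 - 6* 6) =-224573308227 / 55377920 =-4055.29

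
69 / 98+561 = 55047 / 98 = 561.70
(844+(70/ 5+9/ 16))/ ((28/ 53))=728061/ 448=1625.14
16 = 16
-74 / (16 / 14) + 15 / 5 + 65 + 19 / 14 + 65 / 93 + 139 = 144.31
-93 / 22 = -4.23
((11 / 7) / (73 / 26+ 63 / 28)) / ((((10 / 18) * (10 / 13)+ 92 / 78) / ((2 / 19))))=33462 / 1644013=0.02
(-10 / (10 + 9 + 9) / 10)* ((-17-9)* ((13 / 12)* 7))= 169 / 24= 7.04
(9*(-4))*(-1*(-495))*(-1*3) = 53460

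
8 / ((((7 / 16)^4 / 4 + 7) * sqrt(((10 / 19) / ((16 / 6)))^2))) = 159383552 / 27561135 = 5.78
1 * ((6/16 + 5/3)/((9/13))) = 637/216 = 2.95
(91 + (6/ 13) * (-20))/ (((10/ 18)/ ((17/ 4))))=162639/ 260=625.53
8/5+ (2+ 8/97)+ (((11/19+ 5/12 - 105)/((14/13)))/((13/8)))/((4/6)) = -11025729/129010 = -85.46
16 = 16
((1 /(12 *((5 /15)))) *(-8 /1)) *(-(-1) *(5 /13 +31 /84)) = -823 /546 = -1.51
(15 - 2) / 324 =0.04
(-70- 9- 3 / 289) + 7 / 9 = -203483 / 2601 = -78.23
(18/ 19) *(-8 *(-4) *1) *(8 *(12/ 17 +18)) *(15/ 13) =21980160/ 4199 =5234.62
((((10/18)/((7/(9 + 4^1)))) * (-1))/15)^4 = 28561/1275989841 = 0.00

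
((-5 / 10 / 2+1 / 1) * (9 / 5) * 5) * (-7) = -189 / 4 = -47.25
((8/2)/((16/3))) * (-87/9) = -29/4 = -7.25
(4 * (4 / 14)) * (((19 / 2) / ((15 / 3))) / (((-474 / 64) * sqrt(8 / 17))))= -608 * sqrt(34) / 8295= -0.43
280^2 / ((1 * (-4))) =-19600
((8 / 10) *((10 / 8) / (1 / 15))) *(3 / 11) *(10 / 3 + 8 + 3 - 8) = 285 / 11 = 25.91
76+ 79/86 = 76.92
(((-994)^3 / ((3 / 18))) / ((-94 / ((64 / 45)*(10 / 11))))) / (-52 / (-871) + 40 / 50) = 1316024430560 / 13959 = 94277844.44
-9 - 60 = -69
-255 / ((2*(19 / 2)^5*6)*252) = -170 / 155994237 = -0.00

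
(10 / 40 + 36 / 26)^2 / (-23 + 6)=-425 / 2704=-0.16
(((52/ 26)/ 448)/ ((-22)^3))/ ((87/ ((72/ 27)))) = -1/ 77815584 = -0.00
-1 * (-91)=91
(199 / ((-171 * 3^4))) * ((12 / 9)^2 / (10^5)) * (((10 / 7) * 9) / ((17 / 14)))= -398 / 147166875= -0.00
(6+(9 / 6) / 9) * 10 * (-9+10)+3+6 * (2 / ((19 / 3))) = 3794 / 57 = 66.56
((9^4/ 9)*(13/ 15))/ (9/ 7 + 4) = 22113/ 185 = 119.53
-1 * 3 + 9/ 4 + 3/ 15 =-11/ 20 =-0.55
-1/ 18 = -0.06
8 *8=64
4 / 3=1.33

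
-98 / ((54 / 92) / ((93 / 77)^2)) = -88412 / 363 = -243.56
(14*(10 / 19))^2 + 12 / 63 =413044 / 7581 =54.48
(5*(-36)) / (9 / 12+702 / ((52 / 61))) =-240 / 1099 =-0.22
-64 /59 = -1.08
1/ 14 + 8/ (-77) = -5/ 154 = -0.03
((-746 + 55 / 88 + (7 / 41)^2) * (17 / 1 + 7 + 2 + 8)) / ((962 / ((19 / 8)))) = -87501669 / 1398592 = -62.56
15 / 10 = 3 / 2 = 1.50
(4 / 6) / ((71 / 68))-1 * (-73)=15685 / 213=73.64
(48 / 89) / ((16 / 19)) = 57 / 89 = 0.64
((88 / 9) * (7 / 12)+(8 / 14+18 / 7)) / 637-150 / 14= -1288253 / 120393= -10.70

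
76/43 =1.77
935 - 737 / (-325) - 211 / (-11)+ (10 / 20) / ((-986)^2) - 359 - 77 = 3617749369519 / 6951201400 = 520.45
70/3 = 23.33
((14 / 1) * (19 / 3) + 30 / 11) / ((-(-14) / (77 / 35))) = 1508 / 105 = 14.36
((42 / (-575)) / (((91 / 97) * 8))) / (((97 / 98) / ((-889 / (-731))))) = -130683 / 10928450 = -0.01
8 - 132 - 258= -382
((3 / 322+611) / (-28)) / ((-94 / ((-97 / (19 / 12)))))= -3013305 / 211876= -14.22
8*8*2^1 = 128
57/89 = 0.64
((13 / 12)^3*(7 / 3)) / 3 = 15379 / 15552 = 0.99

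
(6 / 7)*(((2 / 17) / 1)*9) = 108 / 119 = 0.91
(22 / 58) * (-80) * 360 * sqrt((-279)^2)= -88387200 / 29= -3047834.48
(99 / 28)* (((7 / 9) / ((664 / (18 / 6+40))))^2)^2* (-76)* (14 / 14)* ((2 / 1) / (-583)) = 22280326117 / 3755309360080896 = 0.00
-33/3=-11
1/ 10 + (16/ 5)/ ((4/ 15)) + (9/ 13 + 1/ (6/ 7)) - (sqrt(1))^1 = 2527/ 195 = 12.96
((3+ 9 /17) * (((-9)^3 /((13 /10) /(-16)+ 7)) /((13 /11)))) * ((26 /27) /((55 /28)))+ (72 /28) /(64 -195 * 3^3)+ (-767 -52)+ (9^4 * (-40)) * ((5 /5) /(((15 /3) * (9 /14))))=-2096570613279 /25375679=-82621.26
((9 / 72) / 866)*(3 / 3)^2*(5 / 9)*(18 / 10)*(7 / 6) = 7 / 41568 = 0.00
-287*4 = -1148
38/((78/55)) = 26.79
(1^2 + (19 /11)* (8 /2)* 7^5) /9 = 141927 /11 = 12902.45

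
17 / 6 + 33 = 215 / 6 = 35.83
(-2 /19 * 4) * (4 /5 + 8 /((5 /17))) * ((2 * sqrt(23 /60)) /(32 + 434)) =-112 * sqrt(345) /66405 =-0.03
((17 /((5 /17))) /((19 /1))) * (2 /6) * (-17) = -17.24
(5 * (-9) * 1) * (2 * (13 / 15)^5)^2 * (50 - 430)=41908981522096 / 2562890625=16352.23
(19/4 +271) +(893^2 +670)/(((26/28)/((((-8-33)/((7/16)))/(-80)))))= 261854727/260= 1007133.57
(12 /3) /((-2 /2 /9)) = -36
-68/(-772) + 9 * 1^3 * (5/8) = 8821/1544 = 5.71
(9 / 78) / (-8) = -3 / 208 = -0.01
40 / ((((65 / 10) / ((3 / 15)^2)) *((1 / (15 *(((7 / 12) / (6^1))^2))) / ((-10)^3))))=-12250 / 351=-34.90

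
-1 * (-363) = 363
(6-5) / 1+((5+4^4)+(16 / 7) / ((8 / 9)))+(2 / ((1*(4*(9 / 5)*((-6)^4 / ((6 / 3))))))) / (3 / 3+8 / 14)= 237619253 / 898128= 264.57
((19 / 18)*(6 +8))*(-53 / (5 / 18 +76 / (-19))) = 14098 / 67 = 210.42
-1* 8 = -8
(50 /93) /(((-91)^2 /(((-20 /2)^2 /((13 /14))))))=10000 /1430247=0.01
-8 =-8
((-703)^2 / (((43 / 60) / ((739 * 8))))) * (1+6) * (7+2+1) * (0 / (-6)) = 0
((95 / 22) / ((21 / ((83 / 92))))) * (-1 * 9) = -23655 / 14168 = -1.67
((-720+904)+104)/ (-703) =-288/ 703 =-0.41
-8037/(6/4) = -5358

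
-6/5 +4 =14/5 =2.80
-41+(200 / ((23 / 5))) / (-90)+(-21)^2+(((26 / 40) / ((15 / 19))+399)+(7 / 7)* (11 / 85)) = 281333371 / 351900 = 799.47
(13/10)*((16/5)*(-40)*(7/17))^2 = 5218304/1445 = 3611.28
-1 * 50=-50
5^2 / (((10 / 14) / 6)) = 210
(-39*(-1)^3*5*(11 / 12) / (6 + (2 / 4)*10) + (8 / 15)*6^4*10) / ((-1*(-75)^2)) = -27713 / 22500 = -1.23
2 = 2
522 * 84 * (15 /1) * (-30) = -19731600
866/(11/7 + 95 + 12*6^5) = 3031/326930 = 0.01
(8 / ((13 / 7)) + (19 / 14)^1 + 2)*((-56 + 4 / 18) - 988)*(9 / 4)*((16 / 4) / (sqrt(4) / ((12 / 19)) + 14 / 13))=-5616270 / 331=-16967.58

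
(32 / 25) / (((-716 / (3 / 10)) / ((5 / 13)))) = -12 / 58175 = -0.00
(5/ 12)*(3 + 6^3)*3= 1095/ 4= 273.75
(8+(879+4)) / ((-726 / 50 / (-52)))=35100 / 11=3190.91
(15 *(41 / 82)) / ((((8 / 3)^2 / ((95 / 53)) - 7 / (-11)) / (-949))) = -133880175 / 86594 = -1546.07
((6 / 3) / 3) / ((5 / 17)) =34 / 15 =2.27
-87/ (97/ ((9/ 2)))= -783/ 194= -4.04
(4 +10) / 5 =14 / 5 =2.80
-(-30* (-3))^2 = -8100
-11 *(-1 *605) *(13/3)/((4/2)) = 86515/6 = 14419.17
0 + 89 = 89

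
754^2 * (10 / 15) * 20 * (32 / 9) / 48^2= 11697.86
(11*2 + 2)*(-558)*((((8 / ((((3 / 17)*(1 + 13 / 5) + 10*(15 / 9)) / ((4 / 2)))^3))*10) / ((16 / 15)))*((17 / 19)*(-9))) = 318514119581250 / 25496474813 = 12492.48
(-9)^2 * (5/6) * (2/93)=45/31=1.45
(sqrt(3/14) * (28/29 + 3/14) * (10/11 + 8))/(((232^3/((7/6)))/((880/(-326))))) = -16765 * sqrt(42)/88540264704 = -0.00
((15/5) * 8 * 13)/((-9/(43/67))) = -4472/201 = -22.25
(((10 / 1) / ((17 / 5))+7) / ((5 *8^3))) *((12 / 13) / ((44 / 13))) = 507 / 478720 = 0.00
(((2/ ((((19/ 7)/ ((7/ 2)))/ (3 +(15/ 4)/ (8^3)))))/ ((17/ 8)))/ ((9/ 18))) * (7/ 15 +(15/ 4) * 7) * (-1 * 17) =-161256991/ 48640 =-3315.32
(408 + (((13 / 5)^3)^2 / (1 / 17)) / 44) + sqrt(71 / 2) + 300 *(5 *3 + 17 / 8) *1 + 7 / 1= sqrt(142) / 2 + 3899399503 / 687500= 5677.81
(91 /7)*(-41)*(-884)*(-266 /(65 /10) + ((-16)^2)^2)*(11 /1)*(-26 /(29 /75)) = -661935124936800 /29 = -22825349135751.72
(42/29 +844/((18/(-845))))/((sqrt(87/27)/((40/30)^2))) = -39238.33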